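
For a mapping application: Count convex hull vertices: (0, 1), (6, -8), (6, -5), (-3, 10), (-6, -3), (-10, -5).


Convex hull vertices (CCW): (-10, -5), (6, -8), (6, -5), (-3, 10)
Count = 4

4


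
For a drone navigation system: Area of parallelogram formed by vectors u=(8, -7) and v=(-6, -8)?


|u x v| = |8*(-8) - (-7)*(-6)|
= |(-64) - 42| = 106

106


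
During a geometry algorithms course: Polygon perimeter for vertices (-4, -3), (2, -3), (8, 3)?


Sides: (-4, -3)->(2, -3): sqrt(36) = 6, (2, -3)->(8, 3): sqrt(72) = 8.485281, (8, 3)->(-4, -3): sqrt(180) = 13.416408
Sum = 27.901689
Perimeter = 27.9017

27.9017


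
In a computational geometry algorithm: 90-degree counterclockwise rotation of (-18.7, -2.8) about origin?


90° CCW: (x,y) -> (-y, x)
(-18.7,-2.8) -> (2.8, -18.7)

(2.8, -18.7)


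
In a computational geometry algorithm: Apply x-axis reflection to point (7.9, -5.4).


Reflection over x-axis: (x,y) -> (x,-y)
(7.9, -5.4) -> (7.9, 5.4)

(7.9, 5.4)


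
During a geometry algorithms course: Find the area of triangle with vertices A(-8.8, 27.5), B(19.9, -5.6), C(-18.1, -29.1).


Area = |x_A(y_B-y_C) + x_B(y_C-y_A) + x_C(y_A-y_B)|/2
= |(-206.8) + (-1126.34) + (-599.11)|/2
= 1932.25/2 = 966.125

966.125


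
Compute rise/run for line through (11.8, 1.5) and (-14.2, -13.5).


slope = (y2-y1)/(x2-x1) = ((-13.5)-1.5)/((-14.2)-11.8) = (-15)/(-26) = 0.5769

0.5769


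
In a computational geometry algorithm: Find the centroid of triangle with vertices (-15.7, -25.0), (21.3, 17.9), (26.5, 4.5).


Centroid = ((x_A+x_B+x_C)/3, (y_A+y_B+y_C)/3)
= (((-15.7)+21.3+26.5)/3, ((-25)+17.9+4.5)/3)
= (10.7, -0.8667)

(10.7, -0.8667)


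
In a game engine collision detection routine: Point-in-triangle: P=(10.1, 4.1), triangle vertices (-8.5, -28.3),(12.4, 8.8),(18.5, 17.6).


Cross products: AB x AP = -12.9, BC x BP = -8.43, CA x CP = -21.06
All same sign? yes

Yes, inside


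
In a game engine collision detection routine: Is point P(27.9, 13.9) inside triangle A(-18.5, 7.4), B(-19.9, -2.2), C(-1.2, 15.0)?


Cross products: AB x AP = 436.34, BC x BP = -521.09, CA x CP = 240.19
All same sign? no

No, outside


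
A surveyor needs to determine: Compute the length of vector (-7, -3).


|u| = sqrt((-7)^2 + (-3)^2) = sqrt(58) = 7.6158

7.6158


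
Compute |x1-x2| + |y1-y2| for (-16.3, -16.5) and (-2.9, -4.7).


|(-16.3)-(-2.9)| + |(-16.5)-(-4.7)| = 13.4 + 11.8 = 25.2

25.2


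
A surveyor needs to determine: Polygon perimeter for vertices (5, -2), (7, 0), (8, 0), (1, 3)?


Sides: (5, -2)->(7, 0): sqrt(8) = 2.828427, (7, 0)->(8, 0): sqrt(1) = 1, (8, 0)->(1, 3): sqrt(58) = 7.615773, (1, 3)->(5, -2): sqrt(41) = 6.403124
Sum = 17.847324
Perimeter = 17.8473

17.8473


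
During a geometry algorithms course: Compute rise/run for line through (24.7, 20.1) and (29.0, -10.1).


slope = (y2-y1)/(x2-x1) = ((-10.1)-20.1)/(29-24.7) = (-30.2)/4.3 = -7.0233

-7.0233


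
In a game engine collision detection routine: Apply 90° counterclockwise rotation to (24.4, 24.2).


90° CCW: (x,y) -> (-y, x)
(24.4,24.2) -> (-24.2, 24.4)

(-24.2, 24.4)


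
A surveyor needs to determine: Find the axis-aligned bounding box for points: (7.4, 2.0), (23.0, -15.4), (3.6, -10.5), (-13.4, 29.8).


x range: [-13.4, 23]
y range: [-15.4, 29.8]
Bounding box: (-13.4,-15.4) to (23,29.8)

(-13.4,-15.4) to (23,29.8)


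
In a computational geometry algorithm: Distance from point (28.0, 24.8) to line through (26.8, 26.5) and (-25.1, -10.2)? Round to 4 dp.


|cross product| = 132.27
|line direction| = sqrt(4040.5) = 63.5649
Distance = 132.27/sqrt(4040.5) = 2.0809

2.0809


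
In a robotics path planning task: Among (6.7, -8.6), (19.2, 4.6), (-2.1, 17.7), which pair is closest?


d(P0,P1) = 18.1794, d(P0,P2) = 27.7332, d(P1,P2) = 25.006
Closest: P0 and P1

Closest pair: (6.7, -8.6) and (19.2, 4.6), distance = 18.1794


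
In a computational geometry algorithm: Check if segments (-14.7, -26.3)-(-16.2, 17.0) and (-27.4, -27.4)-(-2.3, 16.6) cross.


Cross products: d1=-531.19, d2=621.64, d3=551.56, d4=-601.27
d1*d2 < 0 and d3*d4 < 0? yes

Yes, they intersect


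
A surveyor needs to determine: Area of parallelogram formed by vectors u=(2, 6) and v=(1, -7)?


|u x v| = |2*(-7) - 6*1|
= |(-14) - 6| = 20

20


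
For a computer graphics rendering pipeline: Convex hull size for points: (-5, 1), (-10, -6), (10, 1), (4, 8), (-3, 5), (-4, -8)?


Convex hull vertices (CCW): (-10, -6), (-4, -8), (10, 1), (4, 8), (-3, 5)
Count = 5

5


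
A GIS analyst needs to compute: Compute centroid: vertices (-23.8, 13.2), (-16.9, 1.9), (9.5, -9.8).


Centroid = ((x_A+x_B+x_C)/3, (y_A+y_B+y_C)/3)
= (((-23.8)+(-16.9)+9.5)/3, (13.2+1.9+(-9.8))/3)
= (-10.4, 1.7667)

(-10.4, 1.7667)


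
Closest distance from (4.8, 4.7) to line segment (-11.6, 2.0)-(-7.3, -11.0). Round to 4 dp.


Project P onto AB: t = 0.1889 (clamped to [0,1])
Closest point on segment: (-10.7877, -0.4559)
Distance: 16.4182

16.4182


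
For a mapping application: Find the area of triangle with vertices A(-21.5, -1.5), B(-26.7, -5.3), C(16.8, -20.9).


Area = |x_A(y_B-y_C) + x_B(y_C-y_A) + x_C(y_A-y_B)|/2
= |(-335.4) + 517.98 + 63.84|/2
= 246.42/2 = 123.21

123.21


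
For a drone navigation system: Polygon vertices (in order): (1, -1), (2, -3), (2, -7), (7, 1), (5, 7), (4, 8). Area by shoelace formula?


Shoelace sum: (1*(-3) - 2*(-1)) + (2*(-7) - 2*(-3)) + (2*1 - 7*(-7)) + (7*7 - 5*1) + (5*8 - 4*7) + (4*(-1) - 1*8)
= 86
Area = |86|/2 = 43

43


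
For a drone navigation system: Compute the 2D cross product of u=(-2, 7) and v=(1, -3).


u x v = u_x*v_y - u_y*v_x = (-2)*(-3) - 7*1
= 6 - 7 = -1

-1


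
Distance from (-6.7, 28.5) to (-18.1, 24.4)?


dx=-11.4, dy=-4.1
d^2 = (-11.4)^2 + (-4.1)^2 = 146.77
d = sqrt(146.77) = 12.1149

12.1149


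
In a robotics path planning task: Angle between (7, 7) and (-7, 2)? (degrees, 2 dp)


u.v = -35, |u| = sqrt(98) = 9.8995, |v| = sqrt(53) = 7.2801
cos(theta) = u.v/(|u||v|) = -35/sqrt(5194) = -0.485643
theta = acos(-0.485643) = 119.05 degrees

119.05 degrees


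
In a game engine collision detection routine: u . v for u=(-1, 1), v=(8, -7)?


u . v = u_x*v_x + u_y*v_y = (-1)*8 + 1*(-7)
= (-8) + (-7) = -15

-15


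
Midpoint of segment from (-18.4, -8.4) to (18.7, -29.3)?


M = (((-18.4)+18.7)/2, ((-8.4)+(-29.3))/2)
= (0.15, -18.85)

(0.15, -18.85)


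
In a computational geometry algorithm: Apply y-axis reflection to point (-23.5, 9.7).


Reflection over y-axis: (x,y) -> (-x,y)
(-23.5, 9.7) -> (23.5, 9.7)

(23.5, 9.7)


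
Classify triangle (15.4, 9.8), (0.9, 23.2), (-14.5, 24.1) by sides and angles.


Side lengths squared: AB^2=389.81, BC^2=237.97, CA^2=1098.5
Sorted: [237.97, 389.81, 1098.5]
By sides: Scalene, By angles: Obtuse

Scalene, Obtuse


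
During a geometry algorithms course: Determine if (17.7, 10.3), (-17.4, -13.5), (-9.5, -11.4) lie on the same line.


Cross product: ((-17.4)-17.7)*((-11.4)-10.3) - ((-13.5)-10.3)*((-9.5)-17.7)
= 114.31

No, not collinear


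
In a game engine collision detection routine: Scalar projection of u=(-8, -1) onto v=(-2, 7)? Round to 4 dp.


u.v = 9, |v| = sqrt(53) = 7.2801
Scalar projection = u.v / |v| = 9 / sqrt(53) = 1.2362

1.2362


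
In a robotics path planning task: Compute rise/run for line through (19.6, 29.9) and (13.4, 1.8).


slope = (y2-y1)/(x2-x1) = (1.8-29.9)/(13.4-19.6) = (-28.1)/(-6.2) = 4.5323

4.5323


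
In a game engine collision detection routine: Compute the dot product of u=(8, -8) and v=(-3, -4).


u . v = u_x*v_x + u_y*v_y = 8*(-3) + (-8)*(-4)
= (-24) + 32 = 8

8


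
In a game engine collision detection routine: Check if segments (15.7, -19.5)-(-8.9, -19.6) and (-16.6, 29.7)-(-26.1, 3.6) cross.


Cross products: d1=1310.43, d2=669.32, d3=-1213.55, d4=-572.44
d1*d2 < 0 and d3*d4 < 0? no

No, they don't intersect


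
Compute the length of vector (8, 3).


|u| = sqrt(8^2 + 3^2) = sqrt(73) = 8.544

8.544


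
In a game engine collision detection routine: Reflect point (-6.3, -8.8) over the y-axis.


Reflection over y-axis: (x,y) -> (-x,y)
(-6.3, -8.8) -> (6.3, -8.8)

(6.3, -8.8)


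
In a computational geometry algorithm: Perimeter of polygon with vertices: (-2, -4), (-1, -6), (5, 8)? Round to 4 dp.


Sides: (-2, -4)->(-1, -6): sqrt(5) = 2.236068, (-1, -6)->(5, 8): sqrt(232) = 15.231546, (5, 8)->(-2, -4): sqrt(193) = 13.892444
Sum = 31.360058
Perimeter = 31.3601

31.3601


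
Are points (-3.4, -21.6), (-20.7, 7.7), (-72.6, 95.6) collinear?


Cross product: ((-20.7)-(-3.4))*(95.6-(-21.6)) - (7.7-(-21.6))*((-72.6)-(-3.4))
= 0

Yes, collinear


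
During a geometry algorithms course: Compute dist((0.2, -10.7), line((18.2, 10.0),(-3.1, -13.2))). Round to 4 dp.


|cross product| = 23.31
|line direction| = sqrt(991.93) = 31.4949
Distance = 23.31/sqrt(991.93) = 0.7401

0.7401


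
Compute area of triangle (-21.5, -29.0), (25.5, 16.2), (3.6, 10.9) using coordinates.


Area = |x_A(y_B-y_C) + x_B(y_C-y_A) + x_C(y_A-y_B)|/2
= |(-113.95) + 1017.45 + (-162.72)|/2
= 740.78/2 = 370.39

370.39


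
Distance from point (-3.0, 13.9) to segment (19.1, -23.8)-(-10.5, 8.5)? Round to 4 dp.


Project P onto AB: t = 0.9752 (clamped to [0,1])
Closest point on segment: (-9.7663, 7.6993)
Distance: 9.1777

9.1777


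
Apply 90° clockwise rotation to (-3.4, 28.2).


90° CW: (x,y) -> (y, -x)
(-3.4,28.2) -> (28.2, 3.4)

(28.2, 3.4)


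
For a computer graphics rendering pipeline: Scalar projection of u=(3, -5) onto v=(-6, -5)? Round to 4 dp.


u.v = 7, |v| = sqrt(61) = 7.8102
Scalar projection = u.v / |v| = 7 / sqrt(61) = 0.8963

0.8963


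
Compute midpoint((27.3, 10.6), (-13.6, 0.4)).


M = ((27.3+(-13.6))/2, (10.6+0.4)/2)
= (6.85, 5.5)

(6.85, 5.5)


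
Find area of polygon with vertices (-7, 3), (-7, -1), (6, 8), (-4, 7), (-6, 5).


Shoelace sum: ((-7)*(-1) - (-7)*3) + ((-7)*8 - 6*(-1)) + (6*7 - (-4)*8) + ((-4)*5 - (-6)*7) + ((-6)*3 - (-7)*5)
= 91
Area = |91|/2 = 45.5

45.5


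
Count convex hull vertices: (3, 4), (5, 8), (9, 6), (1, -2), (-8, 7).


Convex hull vertices (CCW): (-8, 7), (1, -2), (9, 6), (5, 8)
Count = 4

4


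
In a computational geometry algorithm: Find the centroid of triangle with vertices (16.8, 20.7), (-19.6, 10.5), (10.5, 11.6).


Centroid = ((x_A+x_B+x_C)/3, (y_A+y_B+y_C)/3)
= ((16.8+(-19.6)+10.5)/3, (20.7+10.5+11.6)/3)
= (2.5667, 14.2667)

(2.5667, 14.2667)


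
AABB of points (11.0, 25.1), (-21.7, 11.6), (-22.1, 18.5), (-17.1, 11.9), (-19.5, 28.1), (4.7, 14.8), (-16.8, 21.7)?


x range: [-22.1, 11]
y range: [11.6, 28.1]
Bounding box: (-22.1,11.6) to (11,28.1)

(-22.1,11.6) to (11,28.1)


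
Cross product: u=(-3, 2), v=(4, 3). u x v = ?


u x v = u_x*v_y - u_y*v_x = (-3)*3 - 2*4
= (-9) - 8 = -17

-17


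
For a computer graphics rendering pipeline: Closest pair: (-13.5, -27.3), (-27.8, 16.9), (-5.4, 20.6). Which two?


d(P0,P1) = 46.4557, d(P0,P2) = 48.58, d(P1,P2) = 22.7035
Closest: P1 and P2

Closest pair: (-27.8, 16.9) and (-5.4, 20.6), distance = 22.7035


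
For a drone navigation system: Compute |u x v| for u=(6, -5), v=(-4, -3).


|u x v| = |6*(-3) - (-5)*(-4)|
= |(-18) - 20| = 38

38


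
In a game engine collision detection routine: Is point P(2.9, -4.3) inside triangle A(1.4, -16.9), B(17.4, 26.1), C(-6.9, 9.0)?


Cross products: AB x AP = 137.1, BC x BP = 490.77, CA x CP = 143.43
All same sign? yes

Yes, inside


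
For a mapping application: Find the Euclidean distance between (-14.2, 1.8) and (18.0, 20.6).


dx=32.2, dy=18.8
d^2 = 32.2^2 + 18.8^2 = 1390.28
d = sqrt(1390.28) = 37.2865

37.2865


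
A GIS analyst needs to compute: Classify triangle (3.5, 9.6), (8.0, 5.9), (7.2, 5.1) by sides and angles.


Side lengths squared: AB^2=33.94, BC^2=1.28, CA^2=33.94
Sorted: [1.28, 33.94, 33.94]
By sides: Isosceles, By angles: Acute

Isosceles, Acute


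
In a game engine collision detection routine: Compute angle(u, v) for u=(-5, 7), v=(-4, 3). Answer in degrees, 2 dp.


u.v = 41, |u| = sqrt(74) = 8.6023, |v| = sqrt(25) = 5
cos(theta) = u.v/(|u||v|) = 41/sqrt(1850) = 0.953231
theta = acos(0.953231) = 17.59 degrees

17.59 degrees


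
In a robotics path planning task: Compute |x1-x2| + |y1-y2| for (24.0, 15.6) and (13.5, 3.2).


|24-13.5| + |15.6-3.2| = 10.5 + 12.4 = 22.9

22.9


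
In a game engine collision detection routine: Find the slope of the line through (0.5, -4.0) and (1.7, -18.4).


slope = (y2-y1)/(x2-x1) = ((-18.4)-(-4))/(1.7-0.5) = (-14.4)/1.2 = -12

-12


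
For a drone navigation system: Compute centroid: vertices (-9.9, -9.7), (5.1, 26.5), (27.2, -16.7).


Centroid = ((x_A+x_B+x_C)/3, (y_A+y_B+y_C)/3)
= (((-9.9)+5.1+27.2)/3, ((-9.7)+26.5+(-16.7))/3)
= (7.4667, 0.0333)

(7.4667, 0.0333)


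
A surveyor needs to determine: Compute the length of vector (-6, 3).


|u| = sqrt((-6)^2 + 3^2) = sqrt(45) = 6.7082

6.7082


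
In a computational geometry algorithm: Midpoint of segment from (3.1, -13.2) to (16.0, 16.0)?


M = ((3.1+16)/2, ((-13.2)+16)/2)
= (9.55, 1.4)

(9.55, 1.4)


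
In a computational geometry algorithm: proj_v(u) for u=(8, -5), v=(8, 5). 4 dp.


u.v = 39, |v| = sqrt(89) = 9.434
Scalar projection = u.v / |v| = 39 / sqrt(89) = 4.134

4.134


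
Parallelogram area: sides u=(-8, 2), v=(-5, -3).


|u x v| = |(-8)*(-3) - 2*(-5)|
= |24 - (-10)| = 34

34


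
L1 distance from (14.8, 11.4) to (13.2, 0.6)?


|14.8-13.2| + |11.4-0.6| = 1.6 + 10.8 = 12.4

12.4


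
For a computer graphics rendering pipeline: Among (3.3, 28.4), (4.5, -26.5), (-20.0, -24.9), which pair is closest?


d(P0,P1) = 54.9131, d(P0,P2) = 58.1703, d(P1,P2) = 24.5522
Closest: P1 and P2

Closest pair: (4.5, -26.5) and (-20.0, -24.9), distance = 24.5522


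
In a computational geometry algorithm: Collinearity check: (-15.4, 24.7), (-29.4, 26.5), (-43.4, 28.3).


Cross product: ((-29.4)-(-15.4))*(28.3-24.7) - (26.5-24.7)*((-43.4)-(-15.4))
= 0

Yes, collinear


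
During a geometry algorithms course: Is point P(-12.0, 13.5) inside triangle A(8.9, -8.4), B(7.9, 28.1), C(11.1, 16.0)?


Cross products: AB x AP = 740.95, BC x BP = -287.51, CA x CP = -558.14
All same sign? no

No, outside


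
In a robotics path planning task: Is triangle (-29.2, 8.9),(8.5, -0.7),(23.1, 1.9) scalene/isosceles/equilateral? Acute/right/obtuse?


Side lengths squared: AB^2=1513.45, BC^2=219.92, CA^2=2784.29
Sorted: [219.92, 1513.45, 2784.29]
By sides: Scalene, By angles: Obtuse

Scalene, Obtuse


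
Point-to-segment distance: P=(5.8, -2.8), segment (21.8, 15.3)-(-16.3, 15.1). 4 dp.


Project P onto AB: t = 0.4224 (clamped to [0,1])
Closest point on segment: (5.7054, 15.2155)
Distance: 18.0158

18.0158


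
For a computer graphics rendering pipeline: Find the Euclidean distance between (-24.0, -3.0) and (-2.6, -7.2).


dx=21.4, dy=-4.2
d^2 = 21.4^2 + (-4.2)^2 = 475.6
d = sqrt(475.6) = 21.8083

21.8083


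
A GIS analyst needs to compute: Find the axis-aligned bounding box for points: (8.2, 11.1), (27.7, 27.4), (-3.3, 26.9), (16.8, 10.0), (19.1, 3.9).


x range: [-3.3, 27.7]
y range: [3.9, 27.4]
Bounding box: (-3.3,3.9) to (27.7,27.4)

(-3.3,3.9) to (27.7,27.4)


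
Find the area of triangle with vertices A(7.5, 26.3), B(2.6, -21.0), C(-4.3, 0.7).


Area = |x_A(y_B-y_C) + x_B(y_C-y_A) + x_C(y_A-y_B)|/2
= |(-162.75) + (-66.56) + (-203.39)|/2
= 432.7/2 = 216.35

216.35


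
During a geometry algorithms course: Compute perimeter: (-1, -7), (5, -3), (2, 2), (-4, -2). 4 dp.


Sides: (-1, -7)->(5, -3): sqrt(52) = 7.211103, (5, -3)->(2, 2): sqrt(34) = 5.830952, (2, 2)->(-4, -2): sqrt(52) = 7.211103, (-4, -2)->(-1, -7): sqrt(34) = 5.830952
Sum = 26.08411
Perimeter = 26.0841

26.0841


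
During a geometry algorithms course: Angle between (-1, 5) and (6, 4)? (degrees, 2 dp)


u.v = 14, |u| = sqrt(26) = 5.099, |v| = sqrt(52) = 7.2111
cos(theta) = u.v/(|u||v|) = 14/sqrt(1352) = 0.38075
theta = acos(0.38075) = 67.62 degrees

67.62 degrees


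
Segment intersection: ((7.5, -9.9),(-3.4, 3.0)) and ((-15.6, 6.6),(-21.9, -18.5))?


Cross products: d1=683.76, d2=328.9, d3=118.14, d4=473
d1*d2 < 0 and d3*d4 < 0? no

No, they don't intersect


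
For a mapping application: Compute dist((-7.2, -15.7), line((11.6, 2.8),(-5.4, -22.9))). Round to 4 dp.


|cross product| = 168.66
|line direction| = sqrt(949.49) = 30.8138
Distance = 168.66/sqrt(949.49) = 5.4735

5.4735


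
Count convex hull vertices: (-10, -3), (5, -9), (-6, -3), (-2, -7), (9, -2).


Convex hull vertices (CCW): (-10, -3), (-2, -7), (5, -9), (9, -2)
Count = 4

4


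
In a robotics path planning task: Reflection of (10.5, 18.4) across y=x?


Reflection over y=x: (x,y) -> (y,x)
(10.5, 18.4) -> (18.4, 10.5)

(18.4, 10.5)


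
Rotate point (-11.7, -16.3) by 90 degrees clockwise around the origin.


90° CW: (x,y) -> (y, -x)
(-11.7,-16.3) -> (-16.3, 11.7)

(-16.3, 11.7)


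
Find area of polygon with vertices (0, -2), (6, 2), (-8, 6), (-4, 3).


Shoelace sum: (0*2 - 6*(-2)) + (6*6 - (-8)*2) + ((-8)*3 - (-4)*6) + ((-4)*(-2) - 0*3)
= 72
Area = |72|/2 = 36

36


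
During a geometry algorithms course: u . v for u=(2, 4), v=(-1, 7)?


u . v = u_x*v_x + u_y*v_y = 2*(-1) + 4*7
= (-2) + 28 = 26

26


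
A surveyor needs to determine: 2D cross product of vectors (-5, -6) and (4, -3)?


u x v = u_x*v_y - u_y*v_x = (-5)*(-3) - (-6)*4
= 15 - (-24) = 39

39


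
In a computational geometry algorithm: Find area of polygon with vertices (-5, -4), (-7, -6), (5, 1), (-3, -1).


Shoelace sum: ((-5)*(-6) - (-7)*(-4)) + ((-7)*1 - 5*(-6)) + (5*(-1) - (-3)*1) + ((-3)*(-4) - (-5)*(-1))
= 30
Area = |30|/2 = 15

15


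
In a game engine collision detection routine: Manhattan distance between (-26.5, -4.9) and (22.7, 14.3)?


|(-26.5)-22.7| + |(-4.9)-14.3| = 49.2 + 19.2 = 68.4

68.4


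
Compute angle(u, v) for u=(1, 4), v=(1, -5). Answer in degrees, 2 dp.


u.v = -19, |u| = sqrt(17) = 4.1231, |v| = sqrt(26) = 5.099
cos(theta) = u.v/(|u||v|) = -19/sqrt(442) = -0.903738
theta = acos(-0.903738) = 154.65 degrees

154.65 degrees


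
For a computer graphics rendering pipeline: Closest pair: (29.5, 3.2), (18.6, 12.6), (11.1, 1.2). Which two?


d(P0,P1) = 14.3934, d(P0,P2) = 18.5084, d(P1,P2) = 13.6459
Closest: P1 and P2

Closest pair: (18.6, 12.6) and (11.1, 1.2), distance = 13.6459


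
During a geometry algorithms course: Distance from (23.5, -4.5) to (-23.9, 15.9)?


dx=-47.4, dy=20.4
d^2 = (-47.4)^2 + 20.4^2 = 2662.92
d = sqrt(2662.92) = 51.6035

51.6035


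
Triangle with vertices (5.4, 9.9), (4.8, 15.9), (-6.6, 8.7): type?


Side lengths squared: AB^2=36.36, BC^2=181.8, CA^2=145.44
Sorted: [36.36, 145.44, 181.8]
By sides: Scalene, By angles: Right

Scalene, Right


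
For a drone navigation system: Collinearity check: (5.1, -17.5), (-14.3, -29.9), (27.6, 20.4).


Cross product: ((-14.3)-5.1)*(20.4-(-17.5)) - ((-29.9)-(-17.5))*(27.6-5.1)
= -456.26

No, not collinear


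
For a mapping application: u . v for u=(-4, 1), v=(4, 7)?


u . v = u_x*v_x + u_y*v_y = (-4)*4 + 1*7
= (-16) + 7 = -9

-9


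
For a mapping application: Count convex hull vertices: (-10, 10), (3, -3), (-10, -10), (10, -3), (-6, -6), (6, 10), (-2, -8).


Convex hull vertices (CCW): (-10, -10), (-2, -8), (10, -3), (6, 10), (-10, 10)
Count = 5

5


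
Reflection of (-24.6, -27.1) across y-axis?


Reflection over y-axis: (x,y) -> (-x,y)
(-24.6, -27.1) -> (24.6, -27.1)

(24.6, -27.1)


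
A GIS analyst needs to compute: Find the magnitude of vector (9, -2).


|u| = sqrt(9^2 + (-2)^2) = sqrt(85) = 9.2195

9.2195


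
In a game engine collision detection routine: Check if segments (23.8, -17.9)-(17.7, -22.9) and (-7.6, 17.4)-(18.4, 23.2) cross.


Cross products: d1=-1099.92, d2=-1194.54, d3=-372.33, d4=-277.71
d1*d2 < 0 and d3*d4 < 0? no

No, they don't intersect


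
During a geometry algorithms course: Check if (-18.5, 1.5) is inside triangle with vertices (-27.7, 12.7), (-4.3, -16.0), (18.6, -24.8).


Cross products: AB x AP = 1.96, BC x BP = 275.79, CA x CP = 173.56
All same sign? yes

Yes, inside


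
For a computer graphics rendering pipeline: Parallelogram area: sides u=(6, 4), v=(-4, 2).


|u x v| = |6*2 - 4*(-4)|
= |12 - (-16)| = 28

28


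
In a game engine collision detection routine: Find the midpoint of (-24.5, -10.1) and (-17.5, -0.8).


M = (((-24.5)+(-17.5))/2, ((-10.1)+(-0.8))/2)
= (-21, -5.45)

(-21, -5.45)


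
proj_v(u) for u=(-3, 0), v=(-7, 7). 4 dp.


u.v = 21, |v| = sqrt(98) = 9.8995
Scalar projection = u.v / |v| = 21 / sqrt(98) = 2.1213

2.1213


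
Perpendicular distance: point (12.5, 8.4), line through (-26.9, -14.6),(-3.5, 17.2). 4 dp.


|cross product| = 714.72
|line direction| = sqrt(1558.8) = 39.4816
Distance = 714.72/sqrt(1558.8) = 18.1026

18.1026


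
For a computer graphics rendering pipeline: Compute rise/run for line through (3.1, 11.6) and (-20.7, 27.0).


slope = (y2-y1)/(x2-x1) = (27-11.6)/((-20.7)-3.1) = 15.4/(-23.8) = -0.6471

-0.6471


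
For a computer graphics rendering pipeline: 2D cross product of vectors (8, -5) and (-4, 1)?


u x v = u_x*v_y - u_y*v_x = 8*1 - (-5)*(-4)
= 8 - 20 = -12

-12


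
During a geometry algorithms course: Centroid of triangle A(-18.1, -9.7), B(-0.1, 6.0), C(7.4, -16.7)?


Centroid = ((x_A+x_B+x_C)/3, (y_A+y_B+y_C)/3)
= (((-18.1)+(-0.1)+7.4)/3, ((-9.7)+6+(-16.7))/3)
= (-3.6, -6.8)

(-3.6, -6.8)


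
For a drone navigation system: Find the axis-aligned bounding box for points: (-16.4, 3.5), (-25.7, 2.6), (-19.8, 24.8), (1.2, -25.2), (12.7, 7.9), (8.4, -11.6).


x range: [-25.7, 12.7]
y range: [-25.2, 24.8]
Bounding box: (-25.7,-25.2) to (12.7,24.8)

(-25.7,-25.2) to (12.7,24.8)


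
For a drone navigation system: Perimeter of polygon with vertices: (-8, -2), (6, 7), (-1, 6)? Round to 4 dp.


Sides: (-8, -2)->(6, 7): sqrt(277) = 16.643317, (6, 7)->(-1, 6): sqrt(50) = 7.071068, (-1, 6)->(-8, -2): sqrt(113) = 10.630146
Sum = 34.344531
Perimeter = 34.3445

34.3445


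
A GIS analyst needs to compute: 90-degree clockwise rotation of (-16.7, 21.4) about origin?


90° CW: (x,y) -> (y, -x)
(-16.7,21.4) -> (21.4, 16.7)

(21.4, 16.7)


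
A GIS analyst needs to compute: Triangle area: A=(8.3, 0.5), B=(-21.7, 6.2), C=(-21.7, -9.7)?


Area = |x_A(y_B-y_C) + x_B(y_C-y_A) + x_C(y_A-y_B)|/2
= |131.97 + 221.34 + 123.69|/2
= 477/2 = 238.5

238.5


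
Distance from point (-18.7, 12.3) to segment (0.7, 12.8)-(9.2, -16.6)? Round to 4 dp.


Project P onto AB: t = 0 (clamped to [0,1])
Closest point on segment: (0.7, 12.8)
Distance: 19.4064

19.4064


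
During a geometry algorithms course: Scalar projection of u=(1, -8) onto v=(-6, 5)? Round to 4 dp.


u.v = -46, |v| = sqrt(61) = 7.8102
Scalar projection = u.v / |v| = -46 / sqrt(61) = -5.8897

-5.8897


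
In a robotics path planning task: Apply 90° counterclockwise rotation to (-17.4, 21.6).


90° CCW: (x,y) -> (-y, x)
(-17.4,21.6) -> (-21.6, -17.4)

(-21.6, -17.4)


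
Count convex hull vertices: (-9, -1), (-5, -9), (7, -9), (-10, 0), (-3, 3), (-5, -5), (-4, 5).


Convex hull vertices (CCW): (-10, 0), (-5, -9), (7, -9), (-4, 5)
Count = 4

4


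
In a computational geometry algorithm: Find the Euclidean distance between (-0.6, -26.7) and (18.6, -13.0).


dx=19.2, dy=13.7
d^2 = 19.2^2 + 13.7^2 = 556.33
d = sqrt(556.33) = 23.5866

23.5866


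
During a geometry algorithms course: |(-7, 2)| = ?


|u| = sqrt((-7)^2 + 2^2) = sqrt(53) = 7.2801

7.2801


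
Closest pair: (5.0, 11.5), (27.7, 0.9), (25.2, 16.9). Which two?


d(P0,P1) = 25.0529, d(P0,P2) = 20.9093, d(P1,P2) = 16.1941
Closest: P1 and P2

Closest pair: (27.7, 0.9) and (25.2, 16.9), distance = 16.1941


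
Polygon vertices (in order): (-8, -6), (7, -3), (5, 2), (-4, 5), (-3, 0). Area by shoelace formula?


Shoelace sum: ((-8)*(-3) - 7*(-6)) + (7*2 - 5*(-3)) + (5*5 - (-4)*2) + ((-4)*0 - (-3)*5) + ((-3)*(-6) - (-8)*0)
= 161
Area = |161|/2 = 80.5

80.5


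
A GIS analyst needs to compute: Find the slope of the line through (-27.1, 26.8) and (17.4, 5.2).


slope = (y2-y1)/(x2-x1) = (5.2-26.8)/(17.4-(-27.1)) = (-21.6)/44.5 = -0.4854

-0.4854


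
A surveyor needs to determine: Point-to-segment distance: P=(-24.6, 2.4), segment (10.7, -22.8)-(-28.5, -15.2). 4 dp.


Project P onto AB: t = 0.988 (clamped to [0,1])
Closest point on segment: (-28.0299, -15.2911)
Distance: 18.0206

18.0206


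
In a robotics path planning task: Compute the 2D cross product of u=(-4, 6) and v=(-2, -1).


u x v = u_x*v_y - u_y*v_x = (-4)*(-1) - 6*(-2)
= 4 - (-12) = 16

16


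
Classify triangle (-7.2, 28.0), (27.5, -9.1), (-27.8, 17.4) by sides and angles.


Side lengths squared: AB^2=2580.5, BC^2=3760.34, CA^2=536.72
Sorted: [536.72, 2580.5, 3760.34]
By sides: Scalene, By angles: Obtuse

Scalene, Obtuse


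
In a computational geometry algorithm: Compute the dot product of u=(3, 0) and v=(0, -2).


u . v = u_x*v_x + u_y*v_y = 3*0 + 0*(-2)
= 0 + 0 = 0

0


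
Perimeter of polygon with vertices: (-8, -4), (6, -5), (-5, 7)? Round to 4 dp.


Sides: (-8, -4)->(6, -5): sqrt(197) = 14.035669, (6, -5)->(-5, 7): sqrt(265) = 16.278821, (-5, 7)->(-8, -4): sqrt(130) = 11.401754
Sum = 41.716244
Perimeter = 41.7162

41.7162


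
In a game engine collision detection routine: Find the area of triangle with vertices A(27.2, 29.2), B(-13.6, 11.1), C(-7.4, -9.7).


Area = |x_A(y_B-y_C) + x_B(y_C-y_A) + x_C(y_A-y_B)|/2
= |565.76 + 529.04 + (-133.94)|/2
= 960.86/2 = 480.43

480.43


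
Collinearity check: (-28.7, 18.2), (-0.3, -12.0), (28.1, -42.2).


Cross product: ((-0.3)-(-28.7))*((-42.2)-18.2) - ((-12)-18.2)*(28.1-(-28.7))
= 0

Yes, collinear


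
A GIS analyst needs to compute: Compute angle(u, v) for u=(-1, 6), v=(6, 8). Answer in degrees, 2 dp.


u.v = 42, |u| = sqrt(37) = 6.0828, |v| = sqrt(100) = 10
cos(theta) = u.v/(|u||v|) = 42/sqrt(3700) = 0.690476
theta = acos(0.690476) = 46.33 degrees

46.33 degrees


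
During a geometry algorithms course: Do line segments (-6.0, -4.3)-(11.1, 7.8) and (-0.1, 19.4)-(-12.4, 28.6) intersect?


Cross products: d1=345.79, d2=39.64, d3=333.88, d4=640.03
d1*d2 < 0 and d3*d4 < 0? no

No, they don't intersect


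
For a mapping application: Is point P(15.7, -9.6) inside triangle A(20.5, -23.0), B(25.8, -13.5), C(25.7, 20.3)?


Cross products: AB x AP = 116.62, BC x BP = 340.99, CA x CP = -277.52
All same sign? no

No, outside


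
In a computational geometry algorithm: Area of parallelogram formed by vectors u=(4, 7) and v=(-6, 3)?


|u x v| = |4*3 - 7*(-6)|
= |12 - (-42)| = 54

54


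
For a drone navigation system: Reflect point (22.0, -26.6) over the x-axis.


Reflection over x-axis: (x,y) -> (x,-y)
(22, -26.6) -> (22, 26.6)

(22, 26.6)


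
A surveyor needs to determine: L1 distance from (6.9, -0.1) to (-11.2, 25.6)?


|6.9-(-11.2)| + |(-0.1)-25.6| = 18.1 + 25.7 = 43.8

43.8


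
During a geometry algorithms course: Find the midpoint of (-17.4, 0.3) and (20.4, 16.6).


M = (((-17.4)+20.4)/2, (0.3+16.6)/2)
= (1.5, 8.45)

(1.5, 8.45)


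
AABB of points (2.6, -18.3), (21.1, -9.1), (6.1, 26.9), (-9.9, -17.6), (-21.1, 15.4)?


x range: [-21.1, 21.1]
y range: [-18.3, 26.9]
Bounding box: (-21.1,-18.3) to (21.1,26.9)

(-21.1,-18.3) to (21.1,26.9)


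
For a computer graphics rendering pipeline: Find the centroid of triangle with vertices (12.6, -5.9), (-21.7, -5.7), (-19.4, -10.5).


Centroid = ((x_A+x_B+x_C)/3, (y_A+y_B+y_C)/3)
= ((12.6+(-21.7)+(-19.4))/3, ((-5.9)+(-5.7)+(-10.5))/3)
= (-9.5, -7.3667)

(-9.5, -7.3667)


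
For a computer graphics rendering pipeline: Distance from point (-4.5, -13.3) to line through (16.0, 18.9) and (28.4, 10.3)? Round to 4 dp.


|cross product| = 575.58
|line direction| = sqrt(227.72) = 15.0904
Distance = 575.58/sqrt(227.72) = 38.1421

38.1421


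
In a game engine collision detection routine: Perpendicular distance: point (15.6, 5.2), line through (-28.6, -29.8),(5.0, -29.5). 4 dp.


|cross product| = 1162.74
|line direction| = sqrt(1129.05) = 33.6013
Distance = 1162.74/sqrt(1129.05) = 34.604

34.604


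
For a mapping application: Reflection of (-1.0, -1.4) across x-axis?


Reflection over x-axis: (x,y) -> (x,-y)
(-1, -1.4) -> (-1, 1.4)

(-1, 1.4)


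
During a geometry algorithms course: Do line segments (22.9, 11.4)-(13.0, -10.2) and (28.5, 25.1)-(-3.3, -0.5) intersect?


Cross products: d1=292.3, d2=725.74, d3=-14.67, d4=-448.11
d1*d2 < 0 and d3*d4 < 0? no

No, they don't intersect


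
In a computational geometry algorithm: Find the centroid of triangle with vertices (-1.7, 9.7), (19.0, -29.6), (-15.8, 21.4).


Centroid = ((x_A+x_B+x_C)/3, (y_A+y_B+y_C)/3)
= (((-1.7)+19+(-15.8))/3, (9.7+(-29.6)+21.4)/3)
= (0.5, 0.5)

(0.5, 0.5)


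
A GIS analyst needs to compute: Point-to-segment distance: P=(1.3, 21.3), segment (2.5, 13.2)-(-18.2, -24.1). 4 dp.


Project P onto AB: t = 0 (clamped to [0,1])
Closest point on segment: (2.5, 13.2)
Distance: 8.1884

8.1884


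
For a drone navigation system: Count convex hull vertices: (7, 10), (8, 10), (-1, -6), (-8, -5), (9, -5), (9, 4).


Convex hull vertices (CCW): (-8, -5), (-1, -6), (9, -5), (9, 4), (8, 10), (7, 10)
Count = 6

6


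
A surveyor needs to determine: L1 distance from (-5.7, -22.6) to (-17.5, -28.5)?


|(-5.7)-(-17.5)| + |(-22.6)-(-28.5)| = 11.8 + 5.9 = 17.7

17.7


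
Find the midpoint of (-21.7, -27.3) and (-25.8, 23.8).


M = (((-21.7)+(-25.8))/2, ((-27.3)+23.8)/2)
= (-23.75, -1.75)

(-23.75, -1.75)


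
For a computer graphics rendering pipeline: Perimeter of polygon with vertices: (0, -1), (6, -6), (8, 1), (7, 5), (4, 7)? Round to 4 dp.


Sides: (0, -1)->(6, -6): sqrt(61) = 7.81025, (6, -6)->(8, 1): sqrt(53) = 7.28011, (8, 1)->(7, 5): sqrt(17) = 4.123106, (7, 5)->(4, 7): sqrt(13) = 3.605551, (4, 7)->(0, -1): sqrt(80) = 8.944272
Sum = 31.763289
Perimeter = 31.7633

31.7633


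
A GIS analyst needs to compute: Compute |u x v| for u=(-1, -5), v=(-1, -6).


|u x v| = |(-1)*(-6) - (-5)*(-1)|
= |6 - 5| = 1

1


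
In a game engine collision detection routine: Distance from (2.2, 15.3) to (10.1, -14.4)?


dx=7.9, dy=-29.7
d^2 = 7.9^2 + (-29.7)^2 = 944.5
d = sqrt(944.5) = 30.7327

30.7327


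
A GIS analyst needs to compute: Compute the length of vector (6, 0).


|u| = sqrt(6^2 + 0^2) = sqrt(36) = 6

6


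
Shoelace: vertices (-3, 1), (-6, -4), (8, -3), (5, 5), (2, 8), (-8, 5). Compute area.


Shoelace sum: ((-3)*(-4) - (-6)*1) + ((-6)*(-3) - 8*(-4)) + (8*5 - 5*(-3)) + (5*8 - 2*5) + (2*5 - (-8)*8) + ((-8)*1 - (-3)*5)
= 234
Area = |234|/2 = 117

117


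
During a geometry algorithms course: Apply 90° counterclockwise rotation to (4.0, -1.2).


90° CCW: (x,y) -> (-y, x)
(4,-1.2) -> (1.2, 4)

(1.2, 4)


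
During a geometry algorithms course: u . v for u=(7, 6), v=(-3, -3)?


u . v = u_x*v_x + u_y*v_y = 7*(-3) + 6*(-3)
= (-21) + (-18) = -39

-39


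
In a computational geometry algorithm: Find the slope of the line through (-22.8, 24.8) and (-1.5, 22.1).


slope = (y2-y1)/(x2-x1) = (22.1-24.8)/((-1.5)-(-22.8)) = (-2.7)/21.3 = -0.1268

-0.1268


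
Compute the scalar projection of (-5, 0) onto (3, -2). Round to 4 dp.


u.v = -15, |v| = sqrt(13) = 3.6056
Scalar projection = u.v / |v| = -15 / sqrt(13) = -4.1603

-4.1603


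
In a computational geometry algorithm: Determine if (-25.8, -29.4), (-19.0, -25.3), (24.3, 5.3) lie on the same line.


Cross product: ((-19)-(-25.8))*(5.3-(-29.4)) - ((-25.3)-(-29.4))*(24.3-(-25.8))
= 30.55

No, not collinear


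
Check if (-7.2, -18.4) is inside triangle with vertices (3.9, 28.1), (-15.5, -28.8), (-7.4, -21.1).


Cross products: AB x AP = 270.51, BC x BP = 20.33, CA x CP = 20.67
All same sign? yes

Yes, inside


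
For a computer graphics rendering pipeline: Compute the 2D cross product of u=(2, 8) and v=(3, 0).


u x v = u_x*v_y - u_y*v_x = 2*0 - 8*3
= 0 - 24 = -24

-24


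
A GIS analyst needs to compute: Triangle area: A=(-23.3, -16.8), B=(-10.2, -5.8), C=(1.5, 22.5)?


Area = |x_A(y_B-y_C) + x_B(y_C-y_A) + x_C(y_A-y_B)|/2
= |659.39 + (-400.86) + (-16.5)|/2
= 242.03/2 = 121.015

121.015


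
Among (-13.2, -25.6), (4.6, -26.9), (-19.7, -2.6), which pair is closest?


d(P0,P1) = 17.8474, d(P0,P2) = 23.9008, d(P1,P2) = 34.3654
Closest: P0 and P1

Closest pair: (-13.2, -25.6) and (4.6, -26.9), distance = 17.8474


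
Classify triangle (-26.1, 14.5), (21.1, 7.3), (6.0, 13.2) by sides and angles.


Side lengths squared: AB^2=2279.68, BC^2=262.82, CA^2=1032.1
Sorted: [262.82, 1032.1, 2279.68]
By sides: Scalene, By angles: Obtuse

Scalene, Obtuse


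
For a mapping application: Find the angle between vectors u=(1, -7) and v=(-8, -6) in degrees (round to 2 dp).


u.v = 34, |u| = sqrt(50) = 7.0711, |v| = sqrt(100) = 10
cos(theta) = u.v/(|u||v|) = 34/sqrt(5000) = 0.480833
theta = acos(0.480833) = 61.26 degrees

61.26 degrees


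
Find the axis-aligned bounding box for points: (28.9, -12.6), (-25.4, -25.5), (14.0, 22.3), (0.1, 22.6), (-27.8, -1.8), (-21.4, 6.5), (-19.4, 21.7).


x range: [-27.8, 28.9]
y range: [-25.5, 22.6]
Bounding box: (-27.8,-25.5) to (28.9,22.6)

(-27.8,-25.5) to (28.9,22.6)


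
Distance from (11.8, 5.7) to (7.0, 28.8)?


dx=-4.8, dy=23.1
d^2 = (-4.8)^2 + 23.1^2 = 556.65
d = sqrt(556.65) = 23.5934

23.5934


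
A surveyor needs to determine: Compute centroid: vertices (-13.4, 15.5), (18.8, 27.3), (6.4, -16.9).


Centroid = ((x_A+x_B+x_C)/3, (y_A+y_B+y_C)/3)
= (((-13.4)+18.8+6.4)/3, (15.5+27.3+(-16.9))/3)
= (3.9333, 8.6333)

(3.9333, 8.6333)


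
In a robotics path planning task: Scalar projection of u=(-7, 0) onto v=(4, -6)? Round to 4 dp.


u.v = -28, |v| = sqrt(52) = 7.2111
Scalar projection = u.v / |v| = -28 / sqrt(52) = -3.8829

-3.8829


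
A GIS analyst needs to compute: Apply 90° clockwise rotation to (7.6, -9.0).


90° CW: (x,y) -> (y, -x)
(7.6,-9) -> (-9, -7.6)

(-9, -7.6)


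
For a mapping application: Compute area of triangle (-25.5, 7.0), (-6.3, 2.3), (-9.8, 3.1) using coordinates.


Area = |x_A(y_B-y_C) + x_B(y_C-y_A) + x_C(y_A-y_B)|/2
= |20.4 + 24.57 + (-46.06)|/2
= 1.09/2 = 0.545

0.545


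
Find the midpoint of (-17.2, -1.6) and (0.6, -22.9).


M = (((-17.2)+0.6)/2, ((-1.6)+(-22.9))/2)
= (-8.3, -12.25)

(-8.3, -12.25)


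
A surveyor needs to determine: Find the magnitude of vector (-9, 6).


|u| = sqrt((-9)^2 + 6^2) = sqrt(117) = 10.8167

10.8167


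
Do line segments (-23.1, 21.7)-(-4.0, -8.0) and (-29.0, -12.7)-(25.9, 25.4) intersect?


Cross products: d1=1663.77, d2=-694.47, d3=-832.27, d4=1525.97
d1*d2 < 0 and d3*d4 < 0? yes

Yes, they intersect


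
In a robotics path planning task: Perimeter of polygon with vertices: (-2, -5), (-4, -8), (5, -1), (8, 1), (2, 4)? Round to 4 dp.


Sides: (-2, -5)->(-4, -8): sqrt(13) = 3.605551, (-4, -8)->(5, -1): sqrt(130) = 11.401754, (5, -1)->(8, 1): sqrt(13) = 3.605551, (8, 1)->(2, 4): sqrt(45) = 6.708204, (2, 4)->(-2, -5): sqrt(97) = 9.848858
Sum = 35.169918
Perimeter = 35.1699

35.1699


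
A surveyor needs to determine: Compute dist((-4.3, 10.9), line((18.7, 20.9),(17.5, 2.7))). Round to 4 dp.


|cross product| = 406.6
|line direction| = sqrt(332.68) = 18.2395
Distance = 406.6/sqrt(332.68) = 22.2923

22.2923


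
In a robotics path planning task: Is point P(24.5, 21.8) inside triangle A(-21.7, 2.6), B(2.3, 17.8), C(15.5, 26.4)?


Cross products: AB x AP = -241.44, BC x BP = -138.12, CA x CP = 385.32
All same sign? no

No, outside


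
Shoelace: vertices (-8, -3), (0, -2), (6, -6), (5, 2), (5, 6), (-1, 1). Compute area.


Shoelace sum: ((-8)*(-2) - 0*(-3)) + (0*(-6) - 6*(-2)) + (6*2 - 5*(-6)) + (5*6 - 5*2) + (5*1 - (-1)*6) + ((-1)*(-3) - (-8)*1)
= 112
Area = |112|/2 = 56

56


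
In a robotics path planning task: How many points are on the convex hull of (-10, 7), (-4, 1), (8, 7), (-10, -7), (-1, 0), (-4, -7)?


Convex hull vertices (CCW): (-10, -7), (-4, -7), (8, 7), (-10, 7)
Count = 4

4


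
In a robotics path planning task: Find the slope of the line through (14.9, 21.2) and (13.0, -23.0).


slope = (y2-y1)/(x2-x1) = ((-23)-21.2)/(13-14.9) = (-44.2)/(-1.9) = 23.2632

23.2632


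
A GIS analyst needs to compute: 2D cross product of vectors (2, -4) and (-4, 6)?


u x v = u_x*v_y - u_y*v_x = 2*6 - (-4)*(-4)
= 12 - 16 = -4

-4


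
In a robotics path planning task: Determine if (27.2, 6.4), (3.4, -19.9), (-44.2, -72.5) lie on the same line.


Cross product: (3.4-27.2)*((-72.5)-6.4) - ((-19.9)-6.4)*((-44.2)-27.2)
= 0

Yes, collinear


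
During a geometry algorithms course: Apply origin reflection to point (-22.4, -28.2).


Reflection over origin: (x,y) -> (-x,-y)
(-22.4, -28.2) -> (22.4, 28.2)

(22.4, 28.2)


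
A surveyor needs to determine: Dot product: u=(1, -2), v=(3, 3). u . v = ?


u . v = u_x*v_x + u_y*v_y = 1*3 + (-2)*3
= 3 + (-6) = -3

-3


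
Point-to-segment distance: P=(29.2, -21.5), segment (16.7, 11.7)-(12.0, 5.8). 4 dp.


Project P onto AB: t = 1 (clamped to [0,1])
Closest point on segment: (12, 5.8)
Distance: 32.2665

32.2665


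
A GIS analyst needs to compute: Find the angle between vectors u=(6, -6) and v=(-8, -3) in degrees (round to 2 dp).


u.v = -30, |u| = sqrt(72) = 8.4853, |v| = sqrt(73) = 8.544
cos(theta) = u.v/(|u||v|) = -30/sqrt(5256) = -0.413803
theta = acos(-0.413803) = 114.44 degrees

114.44 degrees


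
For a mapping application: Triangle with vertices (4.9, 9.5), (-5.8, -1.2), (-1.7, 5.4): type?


Side lengths squared: AB^2=228.98, BC^2=60.37, CA^2=60.37
Sorted: [60.37, 60.37, 228.98]
By sides: Isosceles, By angles: Obtuse

Isosceles, Obtuse


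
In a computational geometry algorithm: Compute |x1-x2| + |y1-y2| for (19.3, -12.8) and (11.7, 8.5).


|19.3-11.7| + |(-12.8)-8.5| = 7.6 + 21.3 = 28.9

28.9


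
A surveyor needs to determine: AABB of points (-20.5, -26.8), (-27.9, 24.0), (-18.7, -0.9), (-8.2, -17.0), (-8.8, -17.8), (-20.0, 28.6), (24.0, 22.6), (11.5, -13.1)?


x range: [-27.9, 24]
y range: [-26.8, 28.6]
Bounding box: (-27.9,-26.8) to (24,28.6)

(-27.9,-26.8) to (24,28.6)


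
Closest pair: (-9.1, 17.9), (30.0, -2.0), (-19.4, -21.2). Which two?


d(P0,P1) = 43.8728, d(P0,P2) = 40.4339, d(P1,P2) = 53
Closest: P0 and P2

Closest pair: (-9.1, 17.9) and (-19.4, -21.2), distance = 40.4339


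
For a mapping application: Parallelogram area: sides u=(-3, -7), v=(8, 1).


|u x v| = |(-3)*1 - (-7)*8|
= |(-3) - (-56)| = 53

53


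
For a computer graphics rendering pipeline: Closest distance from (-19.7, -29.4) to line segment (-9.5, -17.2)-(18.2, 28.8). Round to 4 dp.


Project P onto AB: t = 0 (clamped to [0,1])
Closest point on segment: (-9.5, -17.2)
Distance: 15.9022

15.9022


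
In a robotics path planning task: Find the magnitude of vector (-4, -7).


|u| = sqrt((-4)^2 + (-7)^2) = sqrt(65) = 8.0623

8.0623


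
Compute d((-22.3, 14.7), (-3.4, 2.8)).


dx=18.9, dy=-11.9
d^2 = 18.9^2 + (-11.9)^2 = 498.82
d = sqrt(498.82) = 22.3343

22.3343


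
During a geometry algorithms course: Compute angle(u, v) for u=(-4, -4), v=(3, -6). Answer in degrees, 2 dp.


u.v = 12, |u| = sqrt(32) = 5.6569, |v| = sqrt(45) = 6.7082
cos(theta) = u.v/(|u||v|) = 12/sqrt(1440) = 0.316228
theta = acos(0.316228) = 71.57 degrees

71.57 degrees


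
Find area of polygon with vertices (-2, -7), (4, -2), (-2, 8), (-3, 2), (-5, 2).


Shoelace sum: ((-2)*(-2) - 4*(-7)) + (4*8 - (-2)*(-2)) + ((-2)*2 - (-3)*8) + ((-3)*2 - (-5)*2) + ((-5)*(-7) - (-2)*2)
= 123
Area = |123|/2 = 61.5

61.5
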